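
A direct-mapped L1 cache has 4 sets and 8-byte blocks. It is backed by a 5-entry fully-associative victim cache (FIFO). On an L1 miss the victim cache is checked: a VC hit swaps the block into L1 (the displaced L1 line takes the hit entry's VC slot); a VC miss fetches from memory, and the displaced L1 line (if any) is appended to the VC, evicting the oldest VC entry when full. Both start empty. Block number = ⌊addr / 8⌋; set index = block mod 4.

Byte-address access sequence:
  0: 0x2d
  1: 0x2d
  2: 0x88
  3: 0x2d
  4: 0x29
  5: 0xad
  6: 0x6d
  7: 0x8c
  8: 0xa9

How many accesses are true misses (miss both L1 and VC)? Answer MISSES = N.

  [0] addr=0x2d blk=5 s=1: MISS | VC []
  [1] addr=0x2d blk=5 s=1: L1-HIT | VC []
  [2] addr=0x88 blk=17 s=1: MISS | VC [5]
  [3] addr=0x2d blk=5 s=1: VC-HIT | VC [17]
  [4] addr=0x29 blk=5 s=1: L1-HIT | VC [17]
  [5] addr=0xad blk=21 s=1: MISS | VC [17, 5]
  [6] addr=0x6d blk=13 s=1: MISS | VC [17, 5, 21]
  [7] addr=0x8c blk=17 s=1: VC-HIT | VC [13, 5, 21]
  [8] addr=0xa9 blk=21 s=1: VC-HIT | VC [13, 5, 17]

MISSES = 4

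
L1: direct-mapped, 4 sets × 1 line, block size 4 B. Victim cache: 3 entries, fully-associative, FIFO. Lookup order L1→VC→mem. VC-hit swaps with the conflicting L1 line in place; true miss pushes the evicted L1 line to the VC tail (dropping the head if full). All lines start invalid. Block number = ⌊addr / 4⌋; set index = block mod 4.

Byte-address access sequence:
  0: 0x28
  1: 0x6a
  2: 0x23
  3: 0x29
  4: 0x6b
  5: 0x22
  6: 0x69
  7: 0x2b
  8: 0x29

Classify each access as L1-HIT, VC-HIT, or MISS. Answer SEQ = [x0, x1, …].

  [0] addr=0x28 blk=10 s=2: MISS | VC []
  [1] addr=0x6a blk=26 s=2: MISS | VC [10]
  [2] addr=0x23 blk=8 s=0: MISS | VC [10]
  [3] addr=0x29 blk=10 s=2: VC-HIT | VC [26]
  [4] addr=0x6b blk=26 s=2: VC-HIT | VC [10]
  [5] addr=0x22 blk=8 s=0: L1-HIT | VC [10]
  [6] addr=0x69 blk=26 s=2: L1-HIT | VC [10]
  [7] addr=0x2b blk=10 s=2: VC-HIT | VC [26]
  [8] addr=0x29 blk=10 s=2: L1-HIT | VC [26]

SEQ = [MISS, MISS, MISS, VC-HIT, VC-HIT, L1-HIT, L1-HIT, VC-HIT, L1-HIT]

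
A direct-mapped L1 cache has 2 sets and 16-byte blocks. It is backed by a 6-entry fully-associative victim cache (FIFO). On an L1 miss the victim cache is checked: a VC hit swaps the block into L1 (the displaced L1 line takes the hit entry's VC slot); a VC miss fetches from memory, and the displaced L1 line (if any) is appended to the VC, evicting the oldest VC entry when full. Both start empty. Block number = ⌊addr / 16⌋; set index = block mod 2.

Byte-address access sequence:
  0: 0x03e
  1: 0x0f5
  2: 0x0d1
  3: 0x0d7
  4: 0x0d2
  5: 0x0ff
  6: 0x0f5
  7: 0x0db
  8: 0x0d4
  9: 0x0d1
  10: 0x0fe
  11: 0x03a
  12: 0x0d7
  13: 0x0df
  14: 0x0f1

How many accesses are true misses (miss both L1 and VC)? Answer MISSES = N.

MISSES = 3

  [0] addr=0x3e blk=3 s=1: MISS | VC []
  [1] addr=0xf5 blk=15 s=1: MISS | VC [3]
  [2] addr=0xd1 blk=13 s=1: MISS | VC [3, 15]
  [3] addr=0xd7 blk=13 s=1: L1-HIT | VC [3, 15]
  [4] addr=0xd2 blk=13 s=1: L1-HIT | VC [3, 15]
  [5] addr=0xff blk=15 s=1: VC-HIT | VC [3, 13]
  [6] addr=0xf5 blk=15 s=1: L1-HIT | VC [3, 13]
  [7] addr=0xdb blk=13 s=1: VC-HIT | VC [3, 15]
  [8] addr=0xd4 blk=13 s=1: L1-HIT | VC [3, 15]
  [9] addr=0xd1 blk=13 s=1: L1-HIT | VC [3, 15]
  [10] addr=0xfe blk=15 s=1: VC-HIT | VC [3, 13]
  [11] addr=0x3a blk=3 s=1: VC-HIT | VC [15, 13]
  [12] addr=0xd7 blk=13 s=1: VC-HIT | VC [15, 3]
  [13] addr=0xdf blk=13 s=1: L1-HIT | VC [15, 3]
  [14] addr=0xf1 blk=15 s=1: VC-HIT | VC [13, 3]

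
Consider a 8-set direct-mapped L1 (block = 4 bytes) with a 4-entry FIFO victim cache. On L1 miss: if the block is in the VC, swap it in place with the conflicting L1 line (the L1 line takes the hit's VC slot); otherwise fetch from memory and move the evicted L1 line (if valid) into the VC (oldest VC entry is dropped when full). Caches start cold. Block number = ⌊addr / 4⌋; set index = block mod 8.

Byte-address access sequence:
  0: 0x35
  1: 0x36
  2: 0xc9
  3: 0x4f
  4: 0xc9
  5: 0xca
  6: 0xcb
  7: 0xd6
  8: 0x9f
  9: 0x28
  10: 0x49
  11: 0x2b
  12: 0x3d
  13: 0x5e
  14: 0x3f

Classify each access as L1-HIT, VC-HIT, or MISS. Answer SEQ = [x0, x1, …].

  [0] addr=0x35 blk=13 s=5: MISS | VC []
  [1] addr=0x36 blk=13 s=5: L1-HIT | VC []
  [2] addr=0xc9 blk=50 s=2: MISS | VC []
  [3] addr=0x4f blk=19 s=3: MISS | VC []
  [4] addr=0xc9 blk=50 s=2: L1-HIT | VC []
  [5] addr=0xca blk=50 s=2: L1-HIT | VC []
  [6] addr=0xcb blk=50 s=2: L1-HIT | VC []
  [7] addr=0xd6 blk=53 s=5: MISS | VC [13]
  [8] addr=0x9f blk=39 s=7: MISS | VC [13]
  [9] addr=0x28 blk=10 s=2: MISS | VC [13, 50]
  [10] addr=0x49 blk=18 s=2: MISS | VC [13, 50, 10]
  [11] addr=0x2b blk=10 s=2: VC-HIT | VC [13, 50, 18]
  [12] addr=0x3d blk=15 s=7: MISS | VC [13, 50, 18, 39]
  [13] addr=0x5e blk=23 s=7: MISS | VC [50, 18, 39, 15]
  [14] addr=0x3f blk=15 s=7: VC-HIT | VC [50, 18, 39, 23]

SEQ = [MISS, L1-HIT, MISS, MISS, L1-HIT, L1-HIT, L1-HIT, MISS, MISS, MISS, MISS, VC-HIT, MISS, MISS, VC-HIT]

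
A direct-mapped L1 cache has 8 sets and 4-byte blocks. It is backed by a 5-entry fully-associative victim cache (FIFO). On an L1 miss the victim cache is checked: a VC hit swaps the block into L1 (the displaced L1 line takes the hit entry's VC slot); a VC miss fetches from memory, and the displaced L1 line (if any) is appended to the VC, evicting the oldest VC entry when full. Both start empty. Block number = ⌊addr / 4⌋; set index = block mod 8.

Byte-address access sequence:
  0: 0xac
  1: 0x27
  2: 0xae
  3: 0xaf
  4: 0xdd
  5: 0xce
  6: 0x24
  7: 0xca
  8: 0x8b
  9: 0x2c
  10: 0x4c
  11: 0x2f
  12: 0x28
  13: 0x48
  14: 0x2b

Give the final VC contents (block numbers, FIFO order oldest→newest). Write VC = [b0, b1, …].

VC = [50, 51, 19, 34, 18]

0: 0xac (blk 43, set 3) → MISS  vc=[]
1: 0x27 (blk 9, set 1) → MISS  vc=[]
2: 0xae (blk 43, set 3) → L1-HIT  vc=[]
3: 0xaf (blk 43, set 3) → L1-HIT  vc=[]
4: 0xdd (blk 55, set 7) → MISS  vc=[]
5: 0xce (blk 51, set 3) → MISS  vc=[43]
6: 0x24 (blk 9, set 1) → L1-HIT  vc=[43]
7: 0xca (blk 50, set 2) → MISS  vc=[43]
8: 0x8b (blk 34, set 2) → MISS  vc=[43, 50]
9: 0x2c (blk 11, set 3) → MISS  vc=[43, 50, 51]
10: 0x4c (blk 19, set 3) → MISS  vc=[43, 50, 51, 11]
11: 0x2f (blk 11, set 3) → VC-HIT  vc=[43, 50, 51, 19]
12: 0x28 (blk 10, set 2) → MISS  vc=[43, 50, 51, 19, 34]
13: 0x48 (blk 18, set 2) → MISS  vc=[50, 51, 19, 34, 10]
14: 0x2b (blk 10, set 2) → VC-HIT  vc=[50, 51, 19, 34, 18]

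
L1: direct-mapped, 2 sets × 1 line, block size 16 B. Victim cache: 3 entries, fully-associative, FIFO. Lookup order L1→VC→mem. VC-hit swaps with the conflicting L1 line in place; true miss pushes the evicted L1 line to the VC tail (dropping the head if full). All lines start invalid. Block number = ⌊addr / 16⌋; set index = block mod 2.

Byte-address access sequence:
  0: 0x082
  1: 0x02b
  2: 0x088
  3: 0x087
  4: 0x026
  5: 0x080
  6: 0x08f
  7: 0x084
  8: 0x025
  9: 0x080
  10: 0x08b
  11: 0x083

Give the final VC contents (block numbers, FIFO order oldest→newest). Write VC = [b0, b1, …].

VC = [2]

#0 0x82→b8/s0 MISS; vc=[]
#1 0x2b→b2/s0 MISS; vc=[8]
#2 0x88→b8/s0 VC-HIT; vc=[2]
#3 0x87→b8/s0 L1-HIT; vc=[2]
#4 0x26→b2/s0 VC-HIT; vc=[8]
#5 0x80→b8/s0 VC-HIT; vc=[2]
#6 0x8f→b8/s0 L1-HIT; vc=[2]
#7 0x84→b8/s0 L1-HIT; vc=[2]
#8 0x25→b2/s0 VC-HIT; vc=[8]
#9 0x80→b8/s0 VC-HIT; vc=[2]
#10 0x8b→b8/s0 L1-HIT; vc=[2]
#11 0x83→b8/s0 L1-HIT; vc=[2]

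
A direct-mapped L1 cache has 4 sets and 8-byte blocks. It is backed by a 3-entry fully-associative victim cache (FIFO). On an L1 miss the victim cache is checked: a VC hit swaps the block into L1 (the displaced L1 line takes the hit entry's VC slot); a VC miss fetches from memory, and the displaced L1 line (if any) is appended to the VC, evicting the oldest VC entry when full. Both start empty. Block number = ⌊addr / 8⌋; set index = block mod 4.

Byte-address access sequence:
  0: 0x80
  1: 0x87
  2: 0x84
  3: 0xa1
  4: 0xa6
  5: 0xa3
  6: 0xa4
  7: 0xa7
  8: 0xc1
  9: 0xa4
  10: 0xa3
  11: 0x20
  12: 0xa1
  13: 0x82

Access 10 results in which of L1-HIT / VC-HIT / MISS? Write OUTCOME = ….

OUTCOME = L1-HIT

0: 0x80 (blk 16, set 0) → MISS  vc=[]
1: 0x87 (blk 16, set 0) → L1-HIT  vc=[]
2: 0x84 (blk 16, set 0) → L1-HIT  vc=[]
3: 0xa1 (blk 20, set 0) → MISS  vc=[16]
4: 0xa6 (blk 20, set 0) → L1-HIT  vc=[16]
5: 0xa3 (blk 20, set 0) → L1-HIT  vc=[16]
6: 0xa4 (blk 20, set 0) → L1-HIT  vc=[16]
7: 0xa7 (blk 20, set 0) → L1-HIT  vc=[16]
8: 0xc1 (blk 24, set 0) → MISS  vc=[16, 20]
9: 0xa4 (blk 20, set 0) → VC-HIT  vc=[16, 24]
10: 0xa3 (blk 20, set 0) → L1-HIT  vc=[16, 24]
11: 0x20 (blk 4, set 0) → MISS  vc=[16, 24, 20]
12: 0xa1 (blk 20, set 0) → VC-HIT  vc=[16, 24, 4]
13: 0x82 (blk 16, set 0) → VC-HIT  vc=[20, 24, 4]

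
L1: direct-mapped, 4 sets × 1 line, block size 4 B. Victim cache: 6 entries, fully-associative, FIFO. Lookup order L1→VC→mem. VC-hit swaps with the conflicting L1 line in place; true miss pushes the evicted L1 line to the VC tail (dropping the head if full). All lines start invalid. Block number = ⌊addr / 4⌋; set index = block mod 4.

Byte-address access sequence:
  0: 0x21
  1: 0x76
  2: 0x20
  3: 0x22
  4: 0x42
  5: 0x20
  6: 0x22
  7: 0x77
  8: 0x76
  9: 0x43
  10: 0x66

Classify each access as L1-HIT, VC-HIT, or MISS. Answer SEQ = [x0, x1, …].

  [0] addr=0x21 blk=8 s=0: MISS | VC []
  [1] addr=0x76 blk=29 s=1: MISS | VC []
  [2] addr=0x20 blk=8 s=0: L1-HIT | VC []
  [3] addr=0x22 blk=8 s=0: L1-HIT | VC []
  [4] addr=0x42 blk=16 s=0: MISS | VC [8]
  [5] addr=0x20 blk=8 s=0: VC-HIT | VC [16]
  [6] addr=0x22 blk=8 s=0: L1-HIT | VC [16]
  [7] addr=0x77 blk=29 s=1: L1-HIT | VC [16]
  [8] addr=0x76 blk=29 s=1: L1-HIT | VC [16]
  [9] addr=0x43 blk=16 s=0: VC-HIT | VC [8]
  [10] addr=0x66 blk=25 s=1: MISS | VC [8, 29]

SEQ = [MISS, MISS, L1-HIT, L1-HIT, MISS, VC-HIT, L1-HIT, L1-HIT, L1-HIT, VC-HIT, MISS]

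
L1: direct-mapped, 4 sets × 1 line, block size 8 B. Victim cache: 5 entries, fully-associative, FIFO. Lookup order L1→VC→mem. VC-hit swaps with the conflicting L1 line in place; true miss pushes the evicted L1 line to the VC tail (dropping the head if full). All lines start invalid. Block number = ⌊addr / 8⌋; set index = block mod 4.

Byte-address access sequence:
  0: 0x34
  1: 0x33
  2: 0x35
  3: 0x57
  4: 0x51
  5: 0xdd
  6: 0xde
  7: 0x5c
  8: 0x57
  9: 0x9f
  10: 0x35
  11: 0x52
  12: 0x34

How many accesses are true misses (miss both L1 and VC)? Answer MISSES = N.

#0 0x34→b6/s2 MISS; vc=[]
#1 0x33→b6/s2 L1-HIT; vc=[]
#2 0x35→b6/s2 L1-HIT; vc=[]
#3 0x57→b10/s2 MISS; vc=[6]
#4 0x51→b10/s2 L1-HIT; vc=[6]
#5 0xdd→b27/s3 MISS; vc=[6]
#6 0xde→b27/s3 L1-HIT; vc=[6]
#7 0x5c→b11/s3 MISS; vc=[6,27]
#8 0x57→b10/s2 L1-HIT; vc=[6,27]
#9 0x9f→b19/s3 MISS; vc=[6,27,11]
#10 0x35→b6/s2 VC-HIT; vc=[10,27,11]
#11 0x52→b10/s2 VC-HIT; vc=[6,27,11]
#12 0x34→b6/s2 VC-HIT; vc=[10,27,11]

MISSES = 5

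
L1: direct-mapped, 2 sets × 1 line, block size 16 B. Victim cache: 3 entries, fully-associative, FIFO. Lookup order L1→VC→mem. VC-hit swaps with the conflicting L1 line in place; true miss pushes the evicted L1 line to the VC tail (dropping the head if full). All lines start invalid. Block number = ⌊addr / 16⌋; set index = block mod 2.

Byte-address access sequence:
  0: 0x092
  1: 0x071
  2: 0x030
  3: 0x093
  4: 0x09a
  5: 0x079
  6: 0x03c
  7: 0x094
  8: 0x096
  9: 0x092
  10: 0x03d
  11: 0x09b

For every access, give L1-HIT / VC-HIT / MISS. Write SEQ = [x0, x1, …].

#0 0x92→b9/s1 MISS; vc=[]
#1 0x71→b7/s1 MISS; vc=[9]
#2 0x30→b3/s1 MISS; vc=[9,7]
#3 0x93→b9/s1 VC-HIT; vc=[3,7]
#4 0x9a→b9/s1 L1-HIT; vc=[3,7]
#5 0x79→b7/s1 VC-HIT; vc=[3,9]
#6 0x3c→b3/s1 VC-HIT; vc=[7,9]
#7 0x94→b9/s1 VC-HIT; vc=[7,3]
#8 0x96→b9/s1 L1-HIT; vc=[7,3]
#9 0x92→b9/s1 L1-HIT; vc=[7,3]
#10 0x3d→b3/s1 VC-HIT; vc=[7,9]
#11 0x9b→b9/s1 VC-HIT; vc=[7,3]

SEQ = [MISS, MISS, MISS, VC-HIT, L1-HIT, VC-HIT, VC-HIT, VC-HIT, L1-HIT, L1-HIT, VC-HIT, VC-HIT]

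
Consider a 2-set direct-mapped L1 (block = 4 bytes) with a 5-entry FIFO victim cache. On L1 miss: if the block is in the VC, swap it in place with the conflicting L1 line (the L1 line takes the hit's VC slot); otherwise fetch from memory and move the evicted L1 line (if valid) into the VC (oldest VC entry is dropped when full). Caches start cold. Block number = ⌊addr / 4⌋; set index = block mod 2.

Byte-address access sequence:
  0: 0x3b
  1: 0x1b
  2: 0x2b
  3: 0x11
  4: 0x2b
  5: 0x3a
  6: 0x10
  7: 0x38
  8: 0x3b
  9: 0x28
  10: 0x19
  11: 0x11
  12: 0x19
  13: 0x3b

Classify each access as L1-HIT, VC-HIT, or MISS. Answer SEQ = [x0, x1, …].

  [0] addr=0x3b blk=14 s=0: MISS | VC []
  [1] addr=0x1b blk=6 s=0: MISS | VC [14]
  [2] addr=0x2b blk=10 s=0: MISS | VC [14, 6]
  [3] addr=0x11 blk=4 s=0: MISS | VC [14, 6, 10]
  [4] addr=0x2b blk=10 s=0: VC-HIT | VC [14, 6, 4]
  [5] addr=0x3a blk=14 s=0: VC-HIT | VC [10, 6, 4]
  [6] addr=0x10 blk=4 s=0: VC-HIT | VC [10, 6, 14]
  [7] addr=0x38 blk=14 s=0: VC-HIT | VC [10, 6, 4]
  [8] addr=0x3b blk=14 s=0: L1-HIT | VC [10, 6, 4]
  [9] addr=0x28 blk=10 s=0: VC-HIT | VC [14, 6, 4]
  [10] addr=0x19 blk=6 s=0: VC-HIT | VC [14, 10, 4]
  [11] addr=0x11 blk=4 s=0: VC-HIT | VC [14, 10, 6]
  [12] addr=0x19 blk=6 s=0: VC-HIT | VC [14, 10, 4]
  [13] addr=0x3b blk=14 s=0: VC-HIT | VC [6, 10, 4]

SEQ = [MISS, MISS, MISS, MISS, VC-HIT, VC-HIT, VC-HIT, VC-HIT, L1-HIT, VC-HIT, VC-HIT, VC-HIT, VC-HIT, VC-HIT]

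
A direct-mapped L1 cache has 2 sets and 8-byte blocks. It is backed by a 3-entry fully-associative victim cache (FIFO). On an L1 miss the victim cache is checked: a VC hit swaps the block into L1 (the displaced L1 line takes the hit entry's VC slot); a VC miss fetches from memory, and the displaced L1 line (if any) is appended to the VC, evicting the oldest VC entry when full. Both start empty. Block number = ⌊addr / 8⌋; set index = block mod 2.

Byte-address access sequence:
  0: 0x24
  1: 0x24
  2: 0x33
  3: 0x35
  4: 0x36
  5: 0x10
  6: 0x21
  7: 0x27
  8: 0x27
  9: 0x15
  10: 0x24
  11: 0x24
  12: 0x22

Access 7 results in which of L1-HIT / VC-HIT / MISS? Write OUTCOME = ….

OUTCOME = L1-HIT

  [0] addr=0x24 blk=4 s=0: MISS | VC []
  [1] addr=0x24 blk=4 s=0: L1-HIT | VC []
  [2] addr=0x33 blk=6 s=0: MISS | VC [4]
  [3] addr=0x35 blk=6 s=0: L1-HIT | VC [4]
  [4] addr=0x36 blk=6 s=0: L1-HIT | VC [4]
  [5] addr=0x10 blk=2 s=0: MISS | VC [4, 6]
  [6] addr=0x21 blk=4 s=0: VC-HIT | VC [2, 6]
  [7] addr=0x27 blk=4 s=0: L1-HIT | VC [2, 6]
  [8] addr=0x27 blk=4 s=0: L1-HIT | VC [2, 6]
  [9] addr=0x15 blk=2 s=0: VC-HIT | VC [4, 6]
  [10] addr=0x24 blk=4 s=0: VC-HIT | VC [2, 6]
  [11] addr=0x24 blk=4 s=0: L1-HIT | VC [2, 6]
  [12] addr=0x22 blk=4 s=0: L1-HIT | VC [2, 6]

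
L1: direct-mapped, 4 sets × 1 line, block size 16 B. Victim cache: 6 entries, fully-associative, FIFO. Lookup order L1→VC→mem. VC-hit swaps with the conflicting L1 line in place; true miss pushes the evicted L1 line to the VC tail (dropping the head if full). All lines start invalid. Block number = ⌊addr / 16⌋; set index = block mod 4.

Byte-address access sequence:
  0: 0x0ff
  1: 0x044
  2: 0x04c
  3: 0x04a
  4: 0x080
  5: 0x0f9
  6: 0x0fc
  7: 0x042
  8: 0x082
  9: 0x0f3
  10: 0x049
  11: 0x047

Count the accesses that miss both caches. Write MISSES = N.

0: 0xff (blk 15, set 3) → MISS  vc=[]
1: 0x44 (blk 4, set 0) → MISS  vc=[]
2: 0x4c (blk 4, set 0) → L1-HIT  vc=[]
3: 0x4a (blk 4, set 0) → L1-HIT  vc=[]
4: 0x80 (blk 8, set 0) → MISS  vc=[4]
5: 0xf9 (blk 15, set 3) → L1-HIT  vc=[4]
6: 0xfc (blk 15, set 3) → L1-HIT  vc=[4]
7: 0x42 (blk 4, set 0) → VC-HIT  vc=[8]
8: 0x82 (blk 8, set 0) → VC-HIT  vc=[4]
9: 0xf3 (blk 15, set 3) → L1-HIT  vc=[4]
10: 0x49 (blk 4, set 0) → VC-HIT  vc=[8]
11: 0x47 (blk 4, set 0) → L1-HIT  vc=[8]

MISSES = 3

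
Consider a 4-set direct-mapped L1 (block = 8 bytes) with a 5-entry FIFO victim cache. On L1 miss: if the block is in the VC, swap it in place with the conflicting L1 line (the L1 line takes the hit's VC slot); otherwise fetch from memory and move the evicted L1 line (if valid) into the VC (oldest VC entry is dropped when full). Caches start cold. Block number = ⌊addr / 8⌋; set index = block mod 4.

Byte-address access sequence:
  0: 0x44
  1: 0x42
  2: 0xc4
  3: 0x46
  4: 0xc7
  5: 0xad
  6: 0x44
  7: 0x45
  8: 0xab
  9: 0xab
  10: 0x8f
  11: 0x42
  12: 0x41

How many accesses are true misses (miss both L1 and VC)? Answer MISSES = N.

MISSES = 4

#0 0x44→b8/s0 MISS; vc=[]
#1 0x42→b8/s0 L1-HIT; vc=[]
#2 0xc4→b24/s0 MISS; vc=[8]
#3 0x46→b8/s0 VC-HIT; vc=[24]
#4 0xc7→b24/s0 VC-HIT; vc=[8]
#5 0xad→b21/s1 MISS; vc=[8]
#6 0x44→b8/s0 VC-HIT; vc=[24]
#7 0x45→b8/s0 L1-HIT; vc=[24]
#8 0xab→b21/s1 L1-HIT; vc=[24]
#9 0xab→b21/s1 L1-HIT; vc=[24]
#10 0x8f→b17/s1 MISS; vc=[24,21]
#11 0x42→b8/s0 L1-HIT; vc=[24,21]
#12 0x41→b8/s0 L1-HIT; vc=[24,21]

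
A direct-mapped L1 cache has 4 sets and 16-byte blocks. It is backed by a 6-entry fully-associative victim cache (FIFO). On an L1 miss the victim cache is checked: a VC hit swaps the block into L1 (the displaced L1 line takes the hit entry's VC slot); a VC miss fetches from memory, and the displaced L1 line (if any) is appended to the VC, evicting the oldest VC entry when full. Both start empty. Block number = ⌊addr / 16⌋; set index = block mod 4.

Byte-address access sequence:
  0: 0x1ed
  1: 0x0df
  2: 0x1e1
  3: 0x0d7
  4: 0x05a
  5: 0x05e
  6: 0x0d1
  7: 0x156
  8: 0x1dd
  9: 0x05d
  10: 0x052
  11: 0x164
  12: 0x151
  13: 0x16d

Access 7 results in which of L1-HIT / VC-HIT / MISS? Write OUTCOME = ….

OUTCOME = MISS

  [0] addr=0x1ed blk=30 s=2: MISS | VC []
  [1] addr=0xdf blk=13 s=1: MISS | VC []
  [2] addr=0x1e1 blk=30 s=2: L1-HIT | VC []
  [3] addr=0xd7 blk=13 s=1: L1-HIT | VC []
  [4] addr=0x5a blk=5 s=1: MISS | VC [13]
  [5] addr=0x5e blk=5 s=1: L1-HIT | VC [13]
  [6] addr=0xd1 blk=13 s=1: VC-HIT | VC [5]
  [7] addr=0x156 blk=21 s=1: MISS | VC [5, 13]
  [8] addr=0x1dd blk=29 s=1: MISS | VC [5, 13, 21]
  [9] addr=0x5d blk=5 s=1: VC-HIT | VC [29, 13, 21]
  [10] addr=0x52 blk=5 s=1: L1-HIT | VC [29, 13, 21]
  [11] addr=0x164 blk=22 s=2: MISS | VC [29, 13, 21, 30]
  [12] addr=0x151 blk=21 s=1: VC-HIT | VC [29, 13, 5, 30]
  [13] addr=0x16d blk=22 s=2: L1-HIT | VC [29, 13, 5, 30]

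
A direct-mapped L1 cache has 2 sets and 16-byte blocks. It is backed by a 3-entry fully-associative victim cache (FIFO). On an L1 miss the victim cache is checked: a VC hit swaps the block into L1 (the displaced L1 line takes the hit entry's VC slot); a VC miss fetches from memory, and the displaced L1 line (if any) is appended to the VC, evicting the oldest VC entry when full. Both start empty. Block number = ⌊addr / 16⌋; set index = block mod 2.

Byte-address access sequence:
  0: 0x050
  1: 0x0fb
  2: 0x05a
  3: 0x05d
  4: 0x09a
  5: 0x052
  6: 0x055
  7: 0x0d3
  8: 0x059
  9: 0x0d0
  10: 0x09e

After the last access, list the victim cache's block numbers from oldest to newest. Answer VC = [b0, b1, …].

VC = [15, 13, 5]

  [0] addr=0x50 blk=5 s=1: MISS | VC []
  [1] addr=0xfb blk=15 s=1: MISS | VC [5]
  [2] addr=0x5a blk=5 s=1: VC-HIT | VC [15]
  [3] addr=0x5d blk=5 s=1: L1-HIT | VC [15]
  [4] addr=0x9a blk=9 s=1: MISS | VC [15, 5]
  [5] addr=0x52 blk=5 s=1: VC-HIT | VC [15, 9]
  [6] addr=0x55 blk=5 s=1: L1-HIT | VC [15, 9]
  [7] addr=0xd3 blk=13 s=1: MISS | VC [15, 9, 5]
  [8] addr=0x59 blk=5 s=1: VC-HIT | VC [15, 9, 13]
  [9] addr=0xd0 blk=13 s=1: VC-HIT | VC [15, 9, 5]
  [10] addr=0x9e blk=9 s=1: VC-HIT | VC [15, 13, 5]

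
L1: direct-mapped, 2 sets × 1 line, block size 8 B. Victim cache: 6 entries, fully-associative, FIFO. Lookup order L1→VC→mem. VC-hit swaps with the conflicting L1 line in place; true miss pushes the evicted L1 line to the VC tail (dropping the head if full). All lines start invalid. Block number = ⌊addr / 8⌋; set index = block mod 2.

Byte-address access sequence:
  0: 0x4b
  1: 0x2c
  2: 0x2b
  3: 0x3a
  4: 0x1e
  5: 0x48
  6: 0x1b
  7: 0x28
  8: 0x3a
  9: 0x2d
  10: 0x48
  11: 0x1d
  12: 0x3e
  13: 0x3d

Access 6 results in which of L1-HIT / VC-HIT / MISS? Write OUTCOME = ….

OUTCOME = VC-HIT

  [0] addr=0x4b blk=9 s=1: MISS | VC []
  [1] addr=0x2c blk=5 s=1: MISS | VC [9]
  [2] addr=0x2b blk=5 s=1: L1-HIT | VC [9]
  [3] addr=0x3a blk=7 s=1: MISS | VC [9, 5]
  [4] addr=0x1e blk=3 s=1: MISS | VC [9, 5, 7]
  [5] addr=0x48 blk=9 s=1: VC-HIT | VC [3, 5, 7]
  [6] addr=0x1b blk=3 s=1: VC-HIT | VC [9, 5, 7]
  [7] addr=0x28 blk=5 s=1: VC-HIT | VC [9, 3, 7]
  [8] addr=0x3a blk=7 s=1: VC-HIT | VC [9, 3, 5]
  [9] addr=0x2d blk=5 s=1: VC-HIT | VC [9, 3, 7]
  [10] addr=0x48 blk=9 s=1: VC-HIT | VC [5, 3, 7]
  [11] addr=0x1d blk=3 s=1: VC-HIT | VC [5, 9, 7]
  [12] addr=0x3e blk=7 s=1: VC-HIT | VC [5, 9, 3]
  [13] addr=0x3d blk=7 s=1: L1-HIT | VC [5, 9, 3]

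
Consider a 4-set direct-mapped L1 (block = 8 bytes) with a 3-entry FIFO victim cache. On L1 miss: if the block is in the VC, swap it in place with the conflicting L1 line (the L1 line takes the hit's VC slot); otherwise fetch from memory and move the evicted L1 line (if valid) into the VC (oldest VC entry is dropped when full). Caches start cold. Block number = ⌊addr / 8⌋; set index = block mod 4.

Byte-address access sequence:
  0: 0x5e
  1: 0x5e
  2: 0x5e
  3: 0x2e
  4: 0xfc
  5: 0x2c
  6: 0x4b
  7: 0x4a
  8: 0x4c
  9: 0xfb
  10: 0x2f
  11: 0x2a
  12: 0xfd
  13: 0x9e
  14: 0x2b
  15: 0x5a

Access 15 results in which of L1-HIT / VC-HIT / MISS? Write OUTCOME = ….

  [0] addr=0x5e blk=11 s=3: MISS | VC []
  [1] addr=0x5e blk=11 s=3: L1-HIT | VC []
  [2] addr=0x5e blk=11 s=3: L1-HIT | VC []
  [3] addr=0x2e blk=5 s=1: MISS | VC []
  [4] addr=0xfc blk=31 s=3: MISS | VC [11]
  [5] addr=0x2c blk=5 s=1: L1-HIT | VC [11]
  [6] addr=0x4b blk=9 s=1: MISS | VC [11, 5]
  [7] addr=0x4a blk=9 s=1: L1-HIT | VC [11, 5]
  [8] addr=0x4c blk=9 s=1: L1-HIT | VC [11, 5]
  [9] addr=0xfb blk=31 s=3: L1-HIT | VC [11, 5]
  [10] addr=0x2f blk=5 s=1: VC-HIT | VC [11, 9]
  [11] addr=0x2a blk=5 s=1: L1-HIT | VC [11, 9]
  [12] addr=0xfd blk=31 s=3: L1-HIT | VC [11, 9]
  [13] addr=0x9e blk=19 s=3: MISS | VC [11, 9, 31]
  [14] addr=0x2b blk=5 s=1: L1-HIT | VC [11, 9, 31]
  [15] addr=0x5a blk=11 s=3: VC-HIT | VC [19, 9, 31]

OUTCOME = VC-HIT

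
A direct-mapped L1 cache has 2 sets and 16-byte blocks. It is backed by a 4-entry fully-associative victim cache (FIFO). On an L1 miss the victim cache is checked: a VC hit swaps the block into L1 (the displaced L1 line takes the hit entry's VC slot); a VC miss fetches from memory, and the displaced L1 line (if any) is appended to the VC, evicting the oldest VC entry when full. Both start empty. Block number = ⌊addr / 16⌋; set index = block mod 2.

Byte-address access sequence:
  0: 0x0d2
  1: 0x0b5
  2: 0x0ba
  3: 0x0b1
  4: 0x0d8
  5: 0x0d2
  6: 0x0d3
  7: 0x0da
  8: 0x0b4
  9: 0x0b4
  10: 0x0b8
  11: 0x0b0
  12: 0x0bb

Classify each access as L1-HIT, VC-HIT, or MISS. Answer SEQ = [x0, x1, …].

  [0] addr=0xd2 blk=13 s=1: MISS | VC []
  [1] addr=0xb5 blk=11 s=1: MISS | VC [13]
  [2] addr=0xba blk=11 s=1: L1-HIT | VC [13]
  [3] addr=0xb1 blk=11 s=1: L1-HIT | VC [13]
  [4] addr=0xd8 blk=13 s=1: VC-HIT | VC [11]
  [5] addr=0xd2 blk=13 s=1: L1-HIT | VC [11]
  [6] addr=0xd3 blk=13 s=1: L1-HIT | VC [11]
  [7] addr=0xda blk=13 s=1: L1-HIT | VC [11]
  [8] addr=0xb4 blk=11 s=1: VC-HIT | VC [13]
  [9] addr=0xb4 blk=11 s=1: L1-HIT | VC [13]
  [10] addr=0xb8 blk=11 s=1: L1-HIT | VC [13]
  [11] addr=0xb0 blk=11 s=1: L1-HIT | VC [13]
  [12] addr=0xbb blk=11 s=1: L1-HIT | VC [13]

SEQ = [MISS, MISS, L1-HIT, L1-HIT, VC-HIT, L1-HIT, L1-HIT, L1-HIT, VC-HIT, L1-HIT, L1-HIT, L1-HIT, L1-HIT]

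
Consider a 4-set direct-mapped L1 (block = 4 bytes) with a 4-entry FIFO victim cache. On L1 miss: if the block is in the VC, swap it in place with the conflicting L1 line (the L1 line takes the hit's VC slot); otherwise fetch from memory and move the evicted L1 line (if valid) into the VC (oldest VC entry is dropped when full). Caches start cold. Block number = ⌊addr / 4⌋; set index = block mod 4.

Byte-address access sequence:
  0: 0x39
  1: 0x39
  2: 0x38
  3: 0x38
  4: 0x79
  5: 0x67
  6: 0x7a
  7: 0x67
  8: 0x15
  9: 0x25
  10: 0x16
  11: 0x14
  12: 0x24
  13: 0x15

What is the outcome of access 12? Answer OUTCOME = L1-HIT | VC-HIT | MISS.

OUTCOME = VC-HIT

#0 0x39→b14/s2 MISS; vc=[]
#1 0x39→b14/s2 L1-HIT; vc=[]
#2 0x38→b14/s2 L1-HIT; vc=[]
#3 0x38→b14/s2 L1-HIT; vc=[]
#4 0x79→b30/s2 MISS; vc=[14]
#5 0x67→b25/s1 MISS; vc=[14]
#6 0x7a→b30/s2 L1-HIT; vc=[14]
#7 0x67→b25/s1 L1-HIT; vc=[14]
#8 0x15→b5/s1 MISS; vc=[14,25]
#9 0x25→b9/s1 MISS; vc=[14,25,5]
#10 0x16→b5/s1 VC-HIT; vc=[14,25,9]
#11 0x14→b5/s1 L1-HIT; vc=[14,25,9]
#12 0x24→b9/s1 VC-HIT; vc=[14,25,5]
#13 0x15→b5/s1 VC-HIT; vc=[14,25,9]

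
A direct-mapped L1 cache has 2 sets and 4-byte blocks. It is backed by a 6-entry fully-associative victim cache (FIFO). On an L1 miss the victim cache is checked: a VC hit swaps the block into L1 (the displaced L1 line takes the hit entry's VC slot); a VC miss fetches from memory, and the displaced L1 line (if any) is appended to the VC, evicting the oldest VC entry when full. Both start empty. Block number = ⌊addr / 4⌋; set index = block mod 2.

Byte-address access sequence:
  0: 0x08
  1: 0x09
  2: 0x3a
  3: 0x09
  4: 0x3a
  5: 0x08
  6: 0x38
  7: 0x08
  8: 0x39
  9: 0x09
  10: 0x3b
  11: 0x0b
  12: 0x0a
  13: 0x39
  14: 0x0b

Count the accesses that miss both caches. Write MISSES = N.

MISSES = 2

  [0] addr=0x8 blk=2 s=0: MISS | VC []
  [1] addr=0x9 blk=2 s=0: L1-HIT | VC []
  [2] addr=0x3a blk=14 s=0: MISS | VC [2]
  [3] addr=0x9 blk=2 s=0: VC-HIT | VC [14]
  [4] addr=0x3a blk=14 s=0: VC-HIT | VC [2]
  [5] addr=0x8 blk=2 s=0: VC-HIT | VC [14]
  [6] addr=0x38 blk=14 s=0: VC-HIT | VC [2]
  [7] addr=0x8 blk=2 s=0: VC-HIT | VC [14]
  [8] addr=0x39 blk=14 s=0: VC-HIT | VC [2]
  [9] addr=0x9 blk=2 s=0: VC-HIT | VC [14]
  [10] addr=0x3b blk=14 s=0: VC-HIT | VC [2]
  [11] addr=0xb blk=2 s=0: VC-HIT | VC [14]
  [12] addr=0xa blk=2 s=0: L1-HIT | VC [14]
  [13] addr=0x39 blk=14 s=0: VC-HIT | VC [2]
  [14] addr=0xb blk=2 s=0: VC-HIT | VC [14]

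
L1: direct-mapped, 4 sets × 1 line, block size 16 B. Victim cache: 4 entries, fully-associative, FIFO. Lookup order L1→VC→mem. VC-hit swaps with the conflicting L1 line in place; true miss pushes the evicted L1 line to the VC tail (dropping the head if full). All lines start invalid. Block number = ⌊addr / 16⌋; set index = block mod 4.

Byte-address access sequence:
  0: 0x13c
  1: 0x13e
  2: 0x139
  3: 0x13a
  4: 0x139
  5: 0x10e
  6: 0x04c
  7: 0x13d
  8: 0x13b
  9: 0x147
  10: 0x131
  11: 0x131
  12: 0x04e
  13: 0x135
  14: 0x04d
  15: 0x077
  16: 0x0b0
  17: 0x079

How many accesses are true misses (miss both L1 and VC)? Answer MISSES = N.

#0 0x13c→b19/s3 MISS; vc=[]
#1 0x13e→b19/s3 L1-HIT; vc=[]
#2 0x139→b19/s3 L1-HIT; vc=[]
#3 0x13a→b19/s3 L1-HIT; vc=[]
#4 0x139→b19/s3 L1-HIT; vc=[]
#5 0x10e→b16/s0 MISS; vc=[]
#6 0x4c→b4/s0 MISS; vc=[16]
#7 0x13d→b19/s3 L1-HIT; vc=[16]
#8 0x13b→b19/s3 L1-HIT; vc=[16]
#9 0x147→b20/s0 MISS; vc=[16,4]
#10 0x131→b19/s3 L1-HIT; vc=[16,4]
#11 0x131→b19/s3 L1-HIT; vc=[16,4]
#12 0x4e→b4/s0 VC-HIT; vc=[16,20]
#13 0x135→b19/s3 L1-HIT; vc=[16,20]
#14 0x4d→b4/s0 L1-HIT; vc=[16,20]
#15 0x77→b7/s3 MISS; vc=[16,20,19]
#16 0xb0→b11/s3 MISS; vc=[16,20,19,7]
#17 0x79→b7/s3 VC-HIT; vc=[16,20,19,11]

MISSES = 6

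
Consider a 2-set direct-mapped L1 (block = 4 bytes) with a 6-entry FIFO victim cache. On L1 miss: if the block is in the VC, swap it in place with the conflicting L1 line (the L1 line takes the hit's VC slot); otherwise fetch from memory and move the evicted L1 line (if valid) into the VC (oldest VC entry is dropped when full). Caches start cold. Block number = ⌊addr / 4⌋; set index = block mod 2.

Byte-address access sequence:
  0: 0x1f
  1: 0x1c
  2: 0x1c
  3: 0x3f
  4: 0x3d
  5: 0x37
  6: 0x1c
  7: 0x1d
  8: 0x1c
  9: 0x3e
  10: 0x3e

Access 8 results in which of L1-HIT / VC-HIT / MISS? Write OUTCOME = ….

0: 0x1f (blk 7, set 1) → MISS  vc=[]
1: 0x1c (blk 7, set 1) → L1-HIT  vc=[]
2: 0x1c (blk 7, set 1) → L1-HIT  vc=[]
3: 0x3f (blk 15, set 1) → MISS  vc=[7]
4: 0x3d (blk 15, set 1) → L1-HIT  vc=[7]
5: 0x37 (blk 13, set 1) → MISS  vc=[7, 15]
6: 0x1c (blk 7, set 1) → VC-HIT  vc=[13, 15]
7: 0x1d (blk 7, set 1) → L1-HIT  vc=[13, 15]
8: 0x1c (blk 7, set 1) → L1-HIT  vc=[13, 15]
9: 0x3e (blk 15, set 1) → VC-HIT  vc=[13, 7]
10: 0x3e (blk 15, set 1) → L1-HIT  vc=[13, 7]

OUTCOME = L1-HIT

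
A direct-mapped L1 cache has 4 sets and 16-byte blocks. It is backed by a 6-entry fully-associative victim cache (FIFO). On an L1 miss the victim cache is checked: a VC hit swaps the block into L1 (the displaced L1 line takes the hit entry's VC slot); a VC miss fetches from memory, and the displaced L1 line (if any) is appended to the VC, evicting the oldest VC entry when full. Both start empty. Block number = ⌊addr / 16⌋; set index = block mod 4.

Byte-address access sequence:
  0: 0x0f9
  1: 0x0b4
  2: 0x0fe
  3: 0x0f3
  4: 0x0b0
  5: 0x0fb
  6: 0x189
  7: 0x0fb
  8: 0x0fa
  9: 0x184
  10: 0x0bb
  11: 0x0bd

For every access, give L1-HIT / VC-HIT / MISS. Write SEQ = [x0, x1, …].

0: 0xf9 (blk 15, set 3) → MISS  vc=[]
1: 0xb4 (blk 11, set 3) → MISS  vc=[15]
2: 0xfe (blk 15, set 3) → VC-HIT  vc=[11]
3: 0xf3 (blk 15, set 3) → L1-HIT  vc=[11]
4: 0xb0 (blk 11, set 3) → VC-HIT  vc=[15]
5: 0xfb (blk 15, set 3) → VC-HIT  vc=[11]
6: 0x189 (blk 24, set 0) → MISS  vc=[11]
7: 0xfb (blk 15, set 3) → L1-HIT  vc=[11]
8: 0xfa (blk 15, set 3) → L1-HIT  vc=[11]
9: 0x184 (blk 24, set 0) → L1-HIT  vc=[11]
10: 0xbb (blk 11, set 3) → VC-HIT  vc=[15]
11: 0xbd (blk 11, set 3) → L1-HIT  vc=[15]

SEQ = [MISS, MISS, VC-HIT, L1-HIT, VC-HIT, VC-HIT, MISS, L1-HIT, L1-HIT, L1-HIT, VC-HIT, L1-HIT]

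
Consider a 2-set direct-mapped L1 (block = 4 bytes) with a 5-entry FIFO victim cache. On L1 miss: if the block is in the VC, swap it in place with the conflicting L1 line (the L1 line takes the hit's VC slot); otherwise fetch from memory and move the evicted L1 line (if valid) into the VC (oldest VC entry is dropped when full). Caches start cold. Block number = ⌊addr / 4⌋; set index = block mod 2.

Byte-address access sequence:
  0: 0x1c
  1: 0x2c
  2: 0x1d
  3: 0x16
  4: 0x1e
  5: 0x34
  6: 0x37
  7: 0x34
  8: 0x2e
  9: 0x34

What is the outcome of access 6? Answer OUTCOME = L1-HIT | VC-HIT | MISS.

  [0] addr=0x1c blk=7 s=1: MISS | VC []
  [1] addr=0x2c blk=11 s=1: MISS | VC [7]
  [2] addr=0x1d blk=7 s=1: VC-HIT | VC [11]
  [3] addr=0x16 blk=5 s=1: MISS | VC [11, 7]
  [4] addr=0x1e blk=7 s=1: VC-HIT | VC [11, 5]
  [5] addr=0x34 blk=13 s=1: MISS | VC [11, 5, 7]
  [6] addr=0x37 blk=13 s=1: L1-HIT | VC [11, 5, 7]
  [7] addr=0x34 blk=13 s=1: L1-HIT | VC [11, 5, 7]
  [8] addr=0x2e blk=11 s=1: VC-HIT | VC [13, 5, 7]
  [9] addr=0x34 blk=13 s=1: VC-HIT | VC [11, 5, 7]

OUTCOME = L1-HIT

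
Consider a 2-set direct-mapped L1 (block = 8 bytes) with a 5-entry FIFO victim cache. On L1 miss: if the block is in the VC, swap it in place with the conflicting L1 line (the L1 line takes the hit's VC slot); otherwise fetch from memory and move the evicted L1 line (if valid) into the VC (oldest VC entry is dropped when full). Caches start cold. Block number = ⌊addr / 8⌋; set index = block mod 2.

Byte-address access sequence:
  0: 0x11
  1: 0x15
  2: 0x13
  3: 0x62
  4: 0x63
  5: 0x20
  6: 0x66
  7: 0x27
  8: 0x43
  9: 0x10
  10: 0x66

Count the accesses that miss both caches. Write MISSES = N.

MISSES = 4

#0 0x11→b2/s0 MISS; vc=[]
#1 0x15→b2/s0 L1-HIT; vc=[]
#2 0x13→b2/s0 L1-HIT; vc=[]
#3 0x62→b12/s0 MISS; vc=[2]
#4 0x63→b12/s0 L1-HIT; vc=[2]
#5 0x20→b4/s0 MISS; vc=[2,12]
#6 0x66→b12/s0 VC-HIT; vc=[2,4]
#7 0x27→b4/s0 VC-HIT; vc=[2,12]
#8 0x43→b8/s0 MISS; vc=[2,12,4]
#9 0x10→b2/s0 VC-HIT; vc=[8,12,4]
#10 0x66→b12/s0 VC-HIT; vc=[8,2,4]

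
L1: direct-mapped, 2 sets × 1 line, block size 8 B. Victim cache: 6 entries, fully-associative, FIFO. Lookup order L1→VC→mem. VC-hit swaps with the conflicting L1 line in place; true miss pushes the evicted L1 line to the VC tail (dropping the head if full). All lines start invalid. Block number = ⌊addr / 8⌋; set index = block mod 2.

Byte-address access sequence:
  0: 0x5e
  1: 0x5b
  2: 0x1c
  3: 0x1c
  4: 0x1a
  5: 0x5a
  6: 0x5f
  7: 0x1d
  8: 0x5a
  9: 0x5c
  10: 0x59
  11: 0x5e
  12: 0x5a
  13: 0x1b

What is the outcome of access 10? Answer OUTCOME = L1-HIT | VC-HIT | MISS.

OUTCOME = L1-HIT

0: 0x5e (blk 11, set 1) → MISS  vc=[]
1: 0x5b (blk 11, set 1) → L1-HIT  vc=[]
2: 0x1c (blk 3, set 1) → MISS  vc=[11]
3: 0x1c (blk 3, set 1) → L1-HIT  vc=[11]
4: 0x1a (blk 3, set 1) → L1-HIT  vc=[11]
5: 0x5a (blk 11, set 1) → VC-HIT  vc=[3]
6: 0x5f (blk 11, set 1) → L1-HIT  vc=[3]
7: 0x1d (blk 3, set 1) → VC-HIT  vc=[11]
8: 0x5a (blk 11, set 1) → VC-HIT  vc=[3]
9: 0x5c (blk 11, set 1) → L1-HIT  vc=[3]
10: 0x59 (blk 11, set 1) → L1-HIT  vc=[3]
11: 0x5e (blk 11, set 1) → L1-HIT  vc=[3]
12: 0x5a (blk 11, set 1) → L1-HIT  vc=[3]
13: 0x1b (blk 3, set 1) → VC-HIT  vc=[11]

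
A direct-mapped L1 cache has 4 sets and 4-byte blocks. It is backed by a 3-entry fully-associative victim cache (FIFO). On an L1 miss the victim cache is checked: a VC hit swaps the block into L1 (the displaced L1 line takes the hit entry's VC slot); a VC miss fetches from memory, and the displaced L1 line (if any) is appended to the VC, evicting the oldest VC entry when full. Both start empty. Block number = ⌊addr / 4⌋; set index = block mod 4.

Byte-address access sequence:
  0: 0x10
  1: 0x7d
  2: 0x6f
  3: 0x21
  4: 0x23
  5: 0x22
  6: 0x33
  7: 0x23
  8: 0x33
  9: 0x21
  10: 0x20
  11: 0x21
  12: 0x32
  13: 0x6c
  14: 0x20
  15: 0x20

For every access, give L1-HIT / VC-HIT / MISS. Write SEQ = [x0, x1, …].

#0 0x10→b4/s0 MISS; vc=[]
#1 0x7d→b31/s3 MISS; vc=[]
#2 0x6f→b27/s3 MISS; vc=[31]
#3 0x21→b8/s0 MISS; vc=[31,4]
#4 0x23→b8/s0 L1-HIT; vc=[31,4]
#5 0x22→b8/s0 L1-HIT; vc=[31,4]
#6 0x33→b12/s0 MISS; vc=[31,4,8]
#7 0x23→b8/s0 VC-HIT; vc=[31,4,12]
#8 0x33→b12/s0 VC-HIT; vc=[31,4,8]
#9 0x21→b8/s0 VC-HIT; vc=[31,4,12]
#10 0x20→b8/s0 L1-HIT; vc=[31,4,12]
#11 0x21→b8/s0 L1-HIT; vc=[31,4,12]
#12 0x32→b12/s0 VC-HIT; vc=[31,4,8]
#13 0x6c→b27/s3 L1-HIT; vc=[31,4,8]
#14 0x20→b8/s0 VC-HIT; vc=[31,4,12]
#15 0x20→b8/s0 L1-HIT; vc=[31,4,12]

SEQ = [MISS, MISS, MISS, MISS, L1-HIT, L1-HIT, MISS, VC-HIT, VC-HIT, VC-HIT, L1-HIT, L1-HIT, VC-HIT, L1-HIT, VC-HIT, L1-HIT]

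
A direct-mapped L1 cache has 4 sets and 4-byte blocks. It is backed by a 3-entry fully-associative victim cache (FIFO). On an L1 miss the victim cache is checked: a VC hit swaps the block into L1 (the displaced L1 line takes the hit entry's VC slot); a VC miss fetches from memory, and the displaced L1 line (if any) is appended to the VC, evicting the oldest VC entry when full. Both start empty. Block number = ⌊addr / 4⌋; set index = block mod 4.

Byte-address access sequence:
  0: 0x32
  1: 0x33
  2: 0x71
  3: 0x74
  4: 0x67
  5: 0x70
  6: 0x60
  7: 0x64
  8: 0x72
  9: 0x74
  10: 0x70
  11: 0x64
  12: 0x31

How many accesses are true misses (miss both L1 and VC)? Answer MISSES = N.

0: 0x32 (blk 12, set 0) → MISS  vc=[]
1: 0x33 (blk 12, set 0) → L1-HIT  vc=[]
2: 0x71 (blk 28, set 0) → MISS  vc=[12]
3: 0x74 (blk 29, set 1) → MISS  vc=[12]
4: 0x67 (blk 25, set 1) → MISS  vc=[12, 29]
5: 0x70 (blk 28, set 0) → L1-HIT  vc=[12, 29]
6: 0x60 (blk 24, set 0) → MISS  vc=[12, 29, 28]
7: 0x64 (blk 25, set 1) → L1-HIT  vc=[12, 29, 28]
8: 0x72 (blk 28, set 0) → VC-HIT  vc=[12, 29, 24]
9: 0x74 (blk 29, set 1) → VC-HIT  vc=[12, 25, 24]
10: 0x70 (blk 28, set 0) → L1-HIT  vc=[12, 25, 24]
11: 0x64 (blk 25, set 1) → VC-HIT  vc=[12, 29, 24]
12: 0x31 (blk 12, set 0) → VC-HIT  vc=[28, 29, 24]

MISSES = 5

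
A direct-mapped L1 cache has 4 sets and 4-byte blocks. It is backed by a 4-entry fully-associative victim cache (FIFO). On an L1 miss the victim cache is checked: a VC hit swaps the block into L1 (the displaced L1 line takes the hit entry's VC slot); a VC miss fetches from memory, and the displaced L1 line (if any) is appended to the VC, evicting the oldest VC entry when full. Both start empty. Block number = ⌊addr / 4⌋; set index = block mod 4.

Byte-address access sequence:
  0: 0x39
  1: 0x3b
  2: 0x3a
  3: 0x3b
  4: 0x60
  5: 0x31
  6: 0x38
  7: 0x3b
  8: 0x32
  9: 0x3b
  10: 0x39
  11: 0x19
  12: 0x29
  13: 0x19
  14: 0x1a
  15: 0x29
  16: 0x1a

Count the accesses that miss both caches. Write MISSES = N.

  [0] addr=0x39 blk=14 s=2: MISS | VC []
  [1] addr=0x3b blk=14 s=2: L1-HIT | VC []
  [2] addr=0x3a blk=14 s=2: L1-HIT | VC []
  [3] addr=0x3b blk=14 s=2: L1-HIT | VC []
  [4] addr=0x60 blk=24 s=0: MISS | VC []
  [5] addr=0x31 blk=12 s=0: MISS | VC [24]
  [6] addr=0x38 blk=14 s=2: L1-HIT | VC [24]
  [7] addr=0x3b blk=14 s=2: L1-HIT | VC [24]
  [8] addr=0x32 blk=12 s=0: L1-HIT | VC [24]
  [9] addr=0x3b blk=14 s=2: L1-HIT | VC [24]
  [10] addr=0x39 blk=14 s=2: L1-HIT | VC [24]
  [11] addr=0x19 blk=6 s=2: MISS | VC [24, 14]
  [12] addr=0x29 blk=10 s=2: MISS | VC [24, 14, 6]
  [13] addr=0x19 blk=6 s=2: VC-HIT | VC [24, 14, 10]
  [14] addr=0x1a blk=6 s=2: L1-HIT | VC [24, 14, 10]
  [15] addr=0x29 blk=10 s=2: VC-HIT | VC [24, 14, 6]
  [16] addr=0x1a blk=6 s=2: VC-HIT | VC [24, 14, 10]

MISSES = 5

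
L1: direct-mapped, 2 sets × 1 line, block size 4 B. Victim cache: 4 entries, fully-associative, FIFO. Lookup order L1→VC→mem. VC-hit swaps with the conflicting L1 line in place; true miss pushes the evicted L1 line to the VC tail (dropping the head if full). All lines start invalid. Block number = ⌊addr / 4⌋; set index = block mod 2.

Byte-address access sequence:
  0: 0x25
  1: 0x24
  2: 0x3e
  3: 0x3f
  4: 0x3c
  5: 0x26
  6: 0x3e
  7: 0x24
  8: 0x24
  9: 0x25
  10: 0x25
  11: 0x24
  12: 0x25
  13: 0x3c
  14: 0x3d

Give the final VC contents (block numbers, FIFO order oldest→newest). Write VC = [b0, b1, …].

  [0] addr=0x25 blk=9 s=1: MISS | VC []
  [1] addr=0x24 blk=9 s=1: L1-HIT | VC []
  [2] addr=0x3e blk=15 s=1: MISS | VC [9]
  [3] addr=0x3f blk=15 s=1: L1-HIT | VC [9]
  [4] addr=0x3c blk=15 s=1: L1-HIT | VC [9]
  [5] addr=0x26 blk=9 s=1: VC-HIT | VC [15]
  [6] addr=0x3e blk=15 s=1: VC-HIT | VC [9]
  [7] addr=0x24 blk=9 s=1: VC-HIT | VC [15]
  [8] addr=0x24 blk=9 s=1: L1-HIT | VC [15]
  [9] addr=0x25 blk=9 s=1: L1-HIT | VC [15]
  [10] addr=0x25 blk=9 s=1: L1-HIT | VC [15]
  [11] addr=0x24 blk=9 s=1: L1-HIT | VC [15]
  [12] addr=0x25 blk=9 s=1: L1-HIT | VC [15]
  [13] addr=0x3c blk=15 s=1: VC-HIT | VC [9]
  [14] addr=0x3d blk=15 s=1: L1-HIT | VC [9]

VC = [9]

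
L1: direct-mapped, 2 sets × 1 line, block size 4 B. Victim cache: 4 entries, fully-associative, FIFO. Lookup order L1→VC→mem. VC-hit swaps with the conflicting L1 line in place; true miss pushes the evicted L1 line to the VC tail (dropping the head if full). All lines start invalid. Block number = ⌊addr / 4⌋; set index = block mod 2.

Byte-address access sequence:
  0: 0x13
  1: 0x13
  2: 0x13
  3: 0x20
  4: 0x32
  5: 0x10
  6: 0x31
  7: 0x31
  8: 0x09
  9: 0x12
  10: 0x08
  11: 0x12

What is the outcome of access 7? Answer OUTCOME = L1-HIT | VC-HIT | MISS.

#0 0x13→b4/s0 MISS; vc=[]
#1 0x13→b4/s0 L1-HIT; vc=[]
#2 0x13→b4/s0 L1-HIT; vc=[]
#3 0x20→b8/s0 MISS; vc=[4]
#4 0x32→b12/s0 MISS; vc=[4,8]
#5 0x10→b4/s0 VC-HIT; vc=[12,8]
#6 0x31→b12/s0 VC-HIT; vc=[4,8]
#7 0x31→b12/s0 L1-HIT; vc=[4,8]
#8 0x9→b2/s0 MISS; vc=[4,8,12]
#9 0x12→b4/s0 VC-HIT; vc=[2,8,12]
#10 0x8→b2/s0 VC-HIT; vc=[4,8,12]
#11 0x12→b4/s0 VC-HIT; vc=[2,8,12]

OUTCOME = L1-HIT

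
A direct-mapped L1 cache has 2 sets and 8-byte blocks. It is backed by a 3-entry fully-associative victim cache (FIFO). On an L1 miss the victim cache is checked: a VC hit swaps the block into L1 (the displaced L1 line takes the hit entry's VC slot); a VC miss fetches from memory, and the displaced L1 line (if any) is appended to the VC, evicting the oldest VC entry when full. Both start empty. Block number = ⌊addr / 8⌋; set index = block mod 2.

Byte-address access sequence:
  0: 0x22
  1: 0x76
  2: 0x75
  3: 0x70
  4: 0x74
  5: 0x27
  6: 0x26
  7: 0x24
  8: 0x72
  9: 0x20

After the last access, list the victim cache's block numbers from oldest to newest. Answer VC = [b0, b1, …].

VC = [14]

0: 0x22 (blk 4, set 0) → MISS  vc=[]
1: 0x76 (blk 14, set 0) → MISS  vc=[4]
2: 0x75 (blk 14, set 0) → L1-HIT  vc=[4]
3: 0x70 (blk 14, set 0) → L1-HIT  vc=[4]
4: 0x74 (blk 14, set 0) → L1-HIT  vc=[4]
5: 0x27 (blk 4, set 0) → VC-HIT  vc=[14]
6: 0x26 (blk 4, set 0) → L1-HIT  vc=[14]
7: 0x24 (blk 4, set 0) → L1-HIT  vc=[14]
8: 0x72 (blk 14, set 0) → VC-HIT  vc=[4]
9: 0x20 (blk 4, set 0) → VC-HIT  vc=[14]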